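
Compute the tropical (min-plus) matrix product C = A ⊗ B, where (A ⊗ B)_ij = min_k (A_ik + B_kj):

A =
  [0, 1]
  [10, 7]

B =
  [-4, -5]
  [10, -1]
A ⊗ B =
  [-4, -5]
  [6, 5]

Apply the min-plus product entry-by-entry:
  C[0][0] = min over k of (A[0][0] + B[0][0] = 0 + -4 = -4, A[0][1] + B[1][0] = 1 + 10 = 11) = -4 (attained at k = 0)
  C[0][1] = min over k of (A[0][0] + B[0][1] = 0 + -5 = -5, A[0][1] + B[1][1] = 1 + -1 = 0) = -5 (attained at k = 0)
  C[1][0] = min over k of (A[1][0] + B[0][0] = 10 + -4 = 6, A[1][1] + B[1][0] = 7 + 10 = 17) = 6 (attained at k = 0)
  C[1][1] = min over k of (A[1][0] + B[0][1] = 10 + -5 = 5, A[1][1] + B[1][1] = 7 + -1 = 6) = 5 (attained at k = 0)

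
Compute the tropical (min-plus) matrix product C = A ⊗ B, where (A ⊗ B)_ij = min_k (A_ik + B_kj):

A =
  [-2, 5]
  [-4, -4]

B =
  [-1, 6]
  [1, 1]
A ⊗ B =
  [-3, 4]
  [-5, -3]

Apply the min-plus product entry-by-entry:
  C[0][0] = min over k of (A[0][0] + B[0][0] = -2 + -1 = -3, A[0][1] + B[1][0] = 5 + 1 = 6) = -3 (attained at k = 0)
  C[0][1] = min over k of (A[0][0] + B[0][1] = -2 + 6 = 4, A[0][1] + B[1][1] = 5 + 1 = 6) = 4 (attained at k = 0)
  C[1][0] = min over k of (A[1][0] + B[0][0] = -4 + -1 = -5, A[1][1] + B[1][0] = -4 + 1 = -3) = -5 (attained at k = 0)
  C[1][1] = min over k of (A[1][0] + B[0][1] = -4 + 6 = 2, A[1][1] + B[1][1] = -4 + 1 = -3) = -3 (attained at k = 1)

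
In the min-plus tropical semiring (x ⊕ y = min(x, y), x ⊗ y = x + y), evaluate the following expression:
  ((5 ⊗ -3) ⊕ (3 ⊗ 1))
((5 ⊗ -3) ⊕ (3 ⊗ 1)) = 2

Expand innermost to outermost. Recall ⊕ takes the minimum of its arguments and ⊗ takes their sum. Working out the expression ((5 ⊗ -3) ⊕ (3 ⊗ 1)) gives 2.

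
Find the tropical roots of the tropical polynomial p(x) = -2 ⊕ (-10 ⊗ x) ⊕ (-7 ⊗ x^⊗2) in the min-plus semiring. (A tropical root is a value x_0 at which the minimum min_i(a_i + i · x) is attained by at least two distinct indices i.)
Roots: {-3, 8}

Each tropical root is a break point of the lower envelope of the lines y = a_i + i · x (there are 3 lines, with slopes 0, 1, ..., 2). Only the lines that attain the minimum somewhere contribute to roots; other lines are dominated. Here the surviving (envelope) indices are i = 2, i = 1, i = 0.
Intersections between consecutive envelope lines give the roots: for adjacent envelope indices i < j the intersection is x = (a_i − a_j) / (j − i). Reading off the sorted break points: {-3, 8}.
Verification: at each break x_0, at least two indices attain the minimum of min_i(a_i + i · x_0).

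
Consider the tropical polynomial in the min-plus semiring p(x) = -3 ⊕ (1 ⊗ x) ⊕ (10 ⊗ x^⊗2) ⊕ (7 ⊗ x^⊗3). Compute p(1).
p(1) = -3

A tropical monomial a ⊗ x^⊗i evaluates to a + i · x. Evaluating each term at x = 1:
  Term 0 contributes -3 + 0 · 1 = -3
  Term 1 contributes 1 + 1 · 1 = 2
  Term 2 contributes 10 + 2 · 1 = 12
  Term 3 contributes 7 + 3 · 1 = 10
p(1) = ⊕ of these = min[-3, 2, 12, 10] = -3.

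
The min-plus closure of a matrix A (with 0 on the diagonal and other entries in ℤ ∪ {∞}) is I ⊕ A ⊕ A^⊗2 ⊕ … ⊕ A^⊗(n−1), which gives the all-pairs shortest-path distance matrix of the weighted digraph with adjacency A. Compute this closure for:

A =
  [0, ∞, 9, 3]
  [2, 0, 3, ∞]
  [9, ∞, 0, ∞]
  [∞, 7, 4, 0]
Closure =
  [0, 10, 7, 3]
  [2, 0, 3, 5]
  [9, 19, 0, 12]
  [9, 7, 4, 0]

This is the Floyd-Warshall all-pairs shortest-path computation. For each intermediate vertex k = 0, 1, …, 3, update dist[i][j] ← min(dist[i][j], dist[i][k] + dist[k][j]). The final matrix gives, for each (i, j), the minimum total weight of any directed path from i to j (possibly empty when i = j).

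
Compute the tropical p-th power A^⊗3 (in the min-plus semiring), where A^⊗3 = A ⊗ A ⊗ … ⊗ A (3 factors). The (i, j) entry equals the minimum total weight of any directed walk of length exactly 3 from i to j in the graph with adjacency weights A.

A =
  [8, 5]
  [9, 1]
A^⊗3 =
  [15, 7]
  [11, 3]

Each entry (A^⊗3)_ij equals the minimum over all length-3 walks i = v_0 → v_1 → … → v_3 = j of Σ_t A[v_t][v_{t+1}]. For example, for (i, j) = (0, 1) we minimise over 4 possible intermediate vertex sequences; the minimum is 7, attained along the walk 0 → 1 → 1 → 1.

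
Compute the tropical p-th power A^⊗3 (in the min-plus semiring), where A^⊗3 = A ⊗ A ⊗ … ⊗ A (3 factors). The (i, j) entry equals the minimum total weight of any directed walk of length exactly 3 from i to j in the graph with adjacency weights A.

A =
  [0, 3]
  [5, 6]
A^⊗3 =
  [0, 3]
  [5, 8]

Each entry (A^⊗3)_ij equals the minimum over all length-3 walks i = v_0 → v_1 → … → v_3 = j of Σ_t A[v_t][v_{t+1}]. For example, for (i, j) = (0, 1) we minimise over 4 possible intermediate vertex sequences; the minimum is 3, attained along the walk 0 → 0 → 0 → 1.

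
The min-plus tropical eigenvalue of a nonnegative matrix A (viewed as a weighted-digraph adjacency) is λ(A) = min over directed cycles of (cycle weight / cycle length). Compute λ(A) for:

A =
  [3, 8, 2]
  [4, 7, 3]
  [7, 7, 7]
λ(A) = 3

Enumerate directed cycles and compute their means (weight / length). Sample:
  cycle 0 → 0: weight = 3, length = 1, mean = 3/1 ≈ 3.000
  cycle 1 → 1: weight = 7, length = 1, mean = 7/1 ≈ 7.000
  cycle 2 → 2: weight = 7, length = 1, mean = 7/1 ≈ 7.000
  cycle 0 → 1 → 0: weight = 12, length = 2, mean = 12/2 ≈ 6.000
  cycle 0 → 2 → 0: weight = 9, length = 2, mean = 9/2 ≈ 4.500
  cycle 1 → 0 → 1: weight = 12, length = 2, mean = 12/2 ≈ 6.000
Minimum mean = 3.000, attained e.g. along the cycle 0 → 0 with weight 3 and length 1. So λ(A) = 3/1 = 3.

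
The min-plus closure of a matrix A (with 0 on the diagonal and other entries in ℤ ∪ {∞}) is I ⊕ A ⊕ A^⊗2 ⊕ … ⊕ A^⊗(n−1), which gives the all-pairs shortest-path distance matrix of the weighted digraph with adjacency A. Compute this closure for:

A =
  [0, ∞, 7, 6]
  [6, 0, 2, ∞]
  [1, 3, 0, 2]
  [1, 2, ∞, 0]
Closure =
  [0, 8, 7, 6]
  [3, 0, 2, 4]
  [1, 3, 0, 2]
  [1, 2, 4, 0]

This is the Floyd-Warshall all-pairs shortest-path computation. For each intermediate vertex k = 0, 1, …, 3, update dist[i][j] ← min(dist[i][j], dist[i][k] + dist[k][j]). The final matrix gives, for each (i, j), the minimum total weight of any directed path from i to j (possibly empty when i = j).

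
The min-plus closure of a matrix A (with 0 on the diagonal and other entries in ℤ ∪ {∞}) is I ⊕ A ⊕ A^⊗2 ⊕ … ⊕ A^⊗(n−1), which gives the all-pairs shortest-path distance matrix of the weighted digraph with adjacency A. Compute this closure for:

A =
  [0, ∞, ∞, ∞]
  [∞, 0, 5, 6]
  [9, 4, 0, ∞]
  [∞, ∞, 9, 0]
Closure =
  [0, ∞, ∞, ∞]
  [14, 0, 5, 6]
  [9, 4, 0, 10]
  [18, 13, 9, 0]

This is the Floyd-Warshall all-pairs shortest-path computation. For each intermediate vertex k = 0, 1, …, 3, update dist[i][j] ← min(dist[i][j], dist[i][k] + dist[k][j]). The final matrix gives, for each (i, j), the minimum total weight of any directed path from i to j (possibly empty when i = j).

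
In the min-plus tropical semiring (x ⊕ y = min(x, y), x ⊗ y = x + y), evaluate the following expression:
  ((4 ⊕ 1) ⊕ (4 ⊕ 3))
((4 ⊕ 1) ⊕ (4 ⊕ 3)) = 1

Expand innermost to outermost. Recall ⊕ takes the minimum of its arguments and ⊗ takes their sum. Working out the expression ((4 ⊕ 1) ⊕ (4 ⊕ 3)) gives 1.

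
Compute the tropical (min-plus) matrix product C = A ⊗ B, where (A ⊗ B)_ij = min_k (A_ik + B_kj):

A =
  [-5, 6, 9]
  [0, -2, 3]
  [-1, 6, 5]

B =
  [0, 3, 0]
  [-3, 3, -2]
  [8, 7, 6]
A ⊗ B =
  [-5, -2, -5]
  [-5, 1, -4]
  [-1, 2, -1]

Apply the min-plus product entry-by-entry:
  C[0][0] = min over k of (A[0][0] + B[0][0] = -5 + 0 = -5, A[0][1] + B[1][0] = 6 + -3 = 3, A[0][2] + B[2][0] = 9 + 8 = 17) = -5 (attained at k = 0)
  C[0][1] = min over k of (A[0][0] + B[0][1] = -5 + 3 = -2, A[0][1] + B[1][1] = 6 + 3 = 9, A[0][2] + B[2][1] = 9 + 7 = 16) = -2 (attained at k = 0)
  C[0][2] = min over k of (A[0][0] + B[0][2] = -5 + 0 = -5, A[0][1] + B[1][2] = 6 + -2 = 4, A[0][2] + B[2][2] = 9 + 6 = 15) = -5 (attained at k = 0)
  C[1][0] = min over k of (A[1][0] + B[0][0] = 0 + 0 = 0, A[1][1] + B[1][0] = -2 + -3 = -5, A[1][2] + B[2][0] = 3 + 8 = 11) = -5 (attained at k = 1)
  C[1][1] = min over k of (A[1][0] + B[0][1] = 0 + 3 = 3, A[1][1] + B[1][1] = -2 + 3 = 1, A[1][2] + B[2][1] = 3 + 7 = 10) = 1 (attained at k = 1)
  C[1][2] = min over k of (A[1][0] + B[0][2] = 0 + 0 = 0, A[1][1] + B[1][2] = -2 + -2 = -4, A[1][2] + B[2][2] = 3 + 6 = 9) = -4 (attained at k = 1)
  C[2][0] = min over k of (A[2][0] + B[0][0] = -1 + 0 = -1, A[2][1] + B[1][0] = 6 + -3 = 3, A[2][2] + B[2][0] = 5 + 8 = 13) = -1 (attained at k = 0)
  C[2][1] = min over k of (A[2][0] + B[0][1] = -1 + 3 = 2, A[2][1] + B[1][1] = 6 + 3 = 9, A[2][2] + B[2][1] = 5 + 7 = 12) = 2 (attained at k = 0)
  C[2][2] = min over k of (A[2][0] + B[0][2] = -1 + 0 = -1, A[2][1] + B[1][2] = 6 + -2 = 4, A[2][2] + B[2][2] = 5 + 6 = 11) = -1 (attained at k = 0)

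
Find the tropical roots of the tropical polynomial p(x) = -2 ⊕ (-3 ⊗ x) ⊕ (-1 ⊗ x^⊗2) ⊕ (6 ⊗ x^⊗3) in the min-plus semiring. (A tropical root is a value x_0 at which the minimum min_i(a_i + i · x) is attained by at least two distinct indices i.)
Roots: {-7, -2, 1}

Each tropical root is a break point of the lower envelope of the lines y = a_i + i · x (there are 4 lines, with slopes 0, 1, ..., 3). Only the lines that attain the minimum somewhere contribute to roots; other lines are dominated. Here the surviving (envelope) indices are i = 3, i = 2, i = 1, i = 0.
Intersections between consecutive envelope lines give the roots: for adjacent envelope indices i < j the intersection is x = (a_i − a_j) / (j − i). Reading off the sorted break points: {-7, -2, 1}.
Verification: at each break x_0, at least two indices attain the minimum of min_i(a_i + i · x_0).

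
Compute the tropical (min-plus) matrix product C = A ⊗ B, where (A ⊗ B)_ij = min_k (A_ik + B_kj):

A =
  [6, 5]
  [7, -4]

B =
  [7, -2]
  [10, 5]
A ⊗ B =
  [13, 4]
  [6, 1]

Apply the min-plus product entry-by-entry:
  C[0][0] = min over k of (A[0][0] + B[0][0] = 6 + 7 = 13, A[0][1] + B[1][0] = 5 + 10 = 15) = 13 (attained at k = 0)
  C[0][1] = min over k of (A[0][0] + B[0][1] = 6 + -2 = 4, A[0][1] + B[1][1] = 5 + 5 = 10) = 4 (attained at k = 0)
  C[1][0] = min over k of (A[1][0] + B[0][0] = 7 + 7 = 14, A[1][1] + B[1][0] = -4 + 10 = 6) = 6 (attained at k = 1)
  C[1][1] = min over k of (A[1][0] + B[0][1] = 7 + -2 = 5, A[1][1] + B[1][1] = -4 + 5 = 1) = 1 (attained at k = 1)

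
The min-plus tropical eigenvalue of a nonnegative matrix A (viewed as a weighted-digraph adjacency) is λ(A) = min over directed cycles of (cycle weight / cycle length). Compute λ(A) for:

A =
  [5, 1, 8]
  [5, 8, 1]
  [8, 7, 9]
λ(A) = 3

Enumerate directed cycles and compute their means (weight / length). Sample:
  cycle 0 → 0: weight = 5, length = 1, mean = 5/1 ≈ 5.000
  cycle 1 → 1: weight = 8, length = 1, mean = 8/1 ≈ 8.000
  cycle 2 → 2: weight = 9, length = 1, mean = 9/1 ≈ 9.000
  cycle 0 → 1 → 0: weight = 6, length = 2, mean = 6/2 ≈ 3.000
  cycle 0 → 2 → 0: weight = 16, length = 2, mean = 16/2 ≈ 8.000
  cycle 1 → 0 → 1: weight = 6, length = 2, mean = 6/2 ≈ 3.000
Minimum mean = 3.000, attained e.g. along the cycle 0 → 1 → 0 with weight 6 and length 2. So λ(A) = 6/2 = 3.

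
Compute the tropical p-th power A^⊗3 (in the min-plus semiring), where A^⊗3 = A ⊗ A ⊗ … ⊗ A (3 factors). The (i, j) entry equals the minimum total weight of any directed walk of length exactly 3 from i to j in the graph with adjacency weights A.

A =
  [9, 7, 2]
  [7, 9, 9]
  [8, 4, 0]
A^⊗3 =
  [10, 6, 2]
  [17, 13, 9]
  [8, 4, 0]

Each entry (A^⊗3)_ij equals the minimum over all length-3 walks i = v_0 → v_1 → … → v_3 = j of Σ_t A[v_t][v_{t+1}]. For example, for (i, j) = (0, 2) we minimise over 9 possible intermediate vertex sequences; the minimum is 2, attained along the walk 0 → 2 → 2 → 2.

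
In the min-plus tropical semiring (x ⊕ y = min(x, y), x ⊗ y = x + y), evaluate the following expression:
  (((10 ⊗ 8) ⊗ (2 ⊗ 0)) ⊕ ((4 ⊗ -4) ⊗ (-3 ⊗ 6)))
(((10 ⊗ 8) ⊗ (2 ⊗ 0)) ⊕ ((4 ⊗ -4) ⊗ (-3 ⊗ 6))) = 3

Expand innermost to outermost. Recall ⊕ takes the minimum of its arguments and ⊗ takes their sum. Working out the expression (((10 ⊗ 8) ⊗ (2 ⊗ 0)) ⊕ ((4 ⊗ -4) ⊗ (-3 ⊗ 6))) gives 3.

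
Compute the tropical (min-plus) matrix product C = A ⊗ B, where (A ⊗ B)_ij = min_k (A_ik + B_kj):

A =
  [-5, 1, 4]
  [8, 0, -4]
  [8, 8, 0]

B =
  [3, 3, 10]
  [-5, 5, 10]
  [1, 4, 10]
A ⊗ B =
  [-4, -2, 5]
  [-5, 0, 6]
  [1, 4, 10]

Apply the min-plus product entry-by-entry:
  C[0][0] = min over k of (A[0][0] + B[0][0] = -5 + 3 = -2, A[0][1] + B[1][0] = 1 + -5 = -4, A[0][2] + B[2][0] = 4 + 1 = 5) = -4 (attained at k = 1)
  C[0][1] = min over k of (A[0][0] + B[0][1] = -5 + 3 = -2, A[0][1] + B[1][1] = 1 + 5 = 6, A[0][2] + B[2][1] = 4 + 4 = 8) = -2 (attained at k = 0)
  C[0][2] = min over k of (A[0][0] + B[0][2] = -5 + 10 = 5, A[0][1] + B[1][2] = 1 + 10 = 11, A[0][2] + B[2][2] = 4 + 10 = 14) = 5 (attained at k = 0)
  C[1][0] = min over k of (A[1][0] + B[0][0] = 8 + 3 = 11, A[1][1] + B[1][0] = 0 + -5 = -5, A[1][2] + B[2][0] = -4 + 1 = -3) = -5 (attained at k = 1)
  C[1][1] = min over k of (A[1][0] + B[0][1] = 8 + 3 = 11, A[1][1] + B[1][1] = 0 + 5 = 5, A[1][2] + B[2][1] = -4 + 4 = 0) = 0 (attained at k = 2)
  C[1][2] = min over k of (A[1][0] + B[0][2] = 8 + 10 = 18, A[1][1] + B[1][2] = 0 + 10 = 10, A[1][2] + B[2][2] = -4 + 10 = 6) = 6 (attained at k = 2)
  C[2][0] = min over k of (A[2][0] + B[0][0] = 8 + 3 = 11, A[2][1] + B[1][0] = 8 + -5 = 3, A[2][2] + B[2][0] = 0 + 1 = 1) = 1 (attained at k = 2)
  C[2][1] = min over k of (A[2][0] + B[0][1] = 8 + 3 = 11, A[2][1] + B[1][1] = 8 + 5 = 13, A[2][2] + B[2][1] = 0 + 4 = 4) = 4 (attained at k = 2)
  C[2][2] = min over k of (A[2][0] + B[0][2] = 8 + 10 = 18, A[2][1] + B[1][2] = 8 + 10 = 18, A[2][2] + B[2][2] = 0 + 10 = 10) = 10 (attained at k = 2)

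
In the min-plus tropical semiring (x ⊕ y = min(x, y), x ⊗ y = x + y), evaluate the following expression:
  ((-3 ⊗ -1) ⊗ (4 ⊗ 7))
((-3 ⊗ -1) ⊗ (4 ⊗ 7)) = 7

Expand innermost to outermost. Recall ⊕ takes the minimum of its arguments and ⊗ takes their sum. Working out the expression ((-3 ⊗ -1) ⊗ (4 ⊗ 7)) gives 7.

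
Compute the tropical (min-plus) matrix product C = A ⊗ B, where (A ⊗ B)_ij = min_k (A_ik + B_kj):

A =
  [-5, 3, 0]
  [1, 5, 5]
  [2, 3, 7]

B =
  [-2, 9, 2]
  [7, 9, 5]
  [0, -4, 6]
A ⊗ B =
  [-7, -4, -3]
  [-1, 1, 3]
  [0, 3, 4]

Apply the min-plus product entry-by-entry:
  C[0][0] = min over k of (A[0][0] + B[0][0] = -5 + -2 = -7, A[0][1] + B[1][0] = 3 + 7 = 10, A[0][2] + B[2][0] = 0 + 0 = 0) = -7 (attained at k = 0)
  C[0][1] = min over k of (A[0][0] + B[0][1] = -5 + 9 = 4, A[0][1] + B[1][1] = 3 + 9 = 12, A[0][2] + B[2][1] = 0 + -4 = -4) = -4 (attained at k = 2)
  C[0][2] = min over k of (A[0][0] + B[0][2] = -5 + 2 = -3, A[0][1] + B[1][2] = 3 + 5 = 8, A[0][2] + B[2][2] = 0 + 6 = 6) = -3 (attained at k = 0)
  C[1][0] = min over k of (A[1][0] + B[0][0] = 1 + -2 = -1, A[1][1] + B[1][0] = 5 + 7 = 12, A[1][2] + B[2][0] = 5 + 0 = 5) = -1 (attained at k = 0)
  C[1][1] = min over k of (A[1][0] + B[0][1] = 1 + 9 = 10, A[1][1] + B[1][1] = 5 + 9 = 14, A[1][2] + B[2][1] = 5 + -4 = 1) = 1 (attained at k = 2)
  C[1][2] = min over k of (A[1][0] + B[0][2] = 1 + 2 = 3, A[1][1] + B[1][2] = 5 + 5 = 10, A[1][2] + B[2][2] = 5 + 6 = 11) = 3 (attained at k = 0)
  C[2][0] = min over k of (A[2][0] + B[0][0] = 2 + -2 = 0, A[2][1] + B[1][0] = 3 + 7 = 10, A[2][2] + B[2][0] = 7 + 0 = 7) = 0 (attained at k = 0)
  C[2][1] = min over k of (A[2][0] + B[0][1] = 2 + 9 = 11, A[2][1] + B[1][1] = 3 + 9 = 12, A[2][2] + B[2][1] = 7 + -4 = 3) = 3 (attained at k = 2)
  C[2][2] = min over k of (A[2][0] + B[0][2] = 2 + 2 = 4, A[2][1] + B[1][2] = 3 + 5 = 8, A[2][2] + B[2][2] = 7 + 6 = 13) = 4 (attained at k = 0)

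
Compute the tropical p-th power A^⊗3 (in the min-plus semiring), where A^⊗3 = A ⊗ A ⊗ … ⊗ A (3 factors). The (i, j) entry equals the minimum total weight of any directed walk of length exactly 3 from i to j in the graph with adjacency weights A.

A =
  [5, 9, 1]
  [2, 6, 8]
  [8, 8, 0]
A^⊗3 =
  [9, 9, 1]
  [11, 11, 3]
  [8, 8, 0]

Each entry (A^⊗3)_ij equals the minimum over all length-3 walks i = v_0 → v_1 → … → v_3 = j of Σ_t A[v_t][v_{t+1}]. For example, for (i, j) = (0, 2) we minimise over 9 possible intermediate vertex sequences; the minimum is 1, attained along the walk 0 → 2 → 2 → 2.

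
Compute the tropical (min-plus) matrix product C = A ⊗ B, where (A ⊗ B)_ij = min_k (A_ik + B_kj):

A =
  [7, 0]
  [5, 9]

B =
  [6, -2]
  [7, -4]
A ⊗ B =
  [7, -4]
  [11, 3]

Apply the min-plus product entry-by-entry:
  C[0][0] = min over k of (A[0][0] + B[0][0] = 7 + 6 = 13, A[0][1] + B[1][0] = 0 + 7 = 7) = 7 (attained at k = 1)
  C[0][1] = min over k of (A[0][0] + B[0][1] = 7 + -2 = 5, A[0][1] + B[1][1] = 0 + -4 = -4) = -4 (attained at k = 1)
  C[1][0] = min over k of (A[1][0] + B[0][0] = 5 + 6 = 11, A[1][1] + B[1][0] = 9 + 7 = 16) = 11 (attained at k = 0)
  C[1][1] = min over k of (A[1][0] + B[0][1] = 5 + -2 = 3, A[1][1] + B[1][1] = 9 + -4 = 5) = 3 (attained at k = 0)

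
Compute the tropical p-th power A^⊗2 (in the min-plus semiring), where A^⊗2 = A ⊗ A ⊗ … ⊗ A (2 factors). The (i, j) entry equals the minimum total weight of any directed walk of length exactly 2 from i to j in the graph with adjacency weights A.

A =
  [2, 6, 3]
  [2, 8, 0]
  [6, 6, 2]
A^⊗2 =
  [4, 8, 5]
  [4, 6, 2]
  [8, 8, 4]

Each entry (A^⊗2)_ij equals the minimum over all length-2 walks i = v_0 → v_1 → … → v_2 = j of Σ_t A[v_t][v_{t+1}]. For example, for (i, j) = (0, 2) we minimise over 3 possible intermediate vertex sequences; the minimum is 5, attained along the walk 0 → 0 → 2.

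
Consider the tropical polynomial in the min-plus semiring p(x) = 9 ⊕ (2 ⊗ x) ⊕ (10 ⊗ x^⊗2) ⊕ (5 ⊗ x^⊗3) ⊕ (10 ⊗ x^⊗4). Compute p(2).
p(2) = 4

A tropical monomial a ⊗ x^⊗i evaluates to a + i · x. Evaluating each term at x = 2:
  Term 0 contributes 9 + 0 · 2 = 9
  Term 1 contributes 2 + 1 · 2 = 4
  Term 2 contributes 10 + 2 · 2 = 14
  Term 3 contributes 5 + 3 · 2 = 11
  Term 4 contributes 10 + 4 · 2 = 18
p(2) = ⊕ of these = min[9, 4, 14, 11, 18] = 4.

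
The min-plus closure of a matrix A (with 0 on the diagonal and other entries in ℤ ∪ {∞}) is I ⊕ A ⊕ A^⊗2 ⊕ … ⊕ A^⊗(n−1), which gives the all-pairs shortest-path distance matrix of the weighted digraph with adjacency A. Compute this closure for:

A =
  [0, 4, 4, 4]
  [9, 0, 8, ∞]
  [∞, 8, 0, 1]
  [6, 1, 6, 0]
Closure =
  [0, 4, 4, 4]
  [9, 0, 8, 9]
  [7, 2, 0, 1]
  [6, 1, 6, 0]

This is the Floyd-Warshall all-pairs shortest-path computation. For each intermediate vertex k = 0, 1, …, 3, update dist[i][j] ← min(dist[i][j], dist[i][k] + dist[k][j]). The final matrix gives, for each (i, j), the minimum total weight of any directed path from i to j (possibly empty when i = j).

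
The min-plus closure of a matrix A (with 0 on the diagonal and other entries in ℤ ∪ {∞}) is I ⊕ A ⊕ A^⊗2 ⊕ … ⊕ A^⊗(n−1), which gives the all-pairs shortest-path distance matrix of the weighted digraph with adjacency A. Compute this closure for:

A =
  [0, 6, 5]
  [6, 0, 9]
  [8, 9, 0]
Closure =
  [0, 6, 5]
  [6, 0, 9]
  [8, 9, 0]

This is the Floyd-Warshall all-pairs shortest-path computation. For each intermediate vertex k = 0, 1, …, 2, update dist[i][j] ← min(dist[i][j], dist[i][k] + dist[k][j]). The final matrix gives, for each (i, j), the minimum total weight of any directed path from i to j (possibly empty when i = j).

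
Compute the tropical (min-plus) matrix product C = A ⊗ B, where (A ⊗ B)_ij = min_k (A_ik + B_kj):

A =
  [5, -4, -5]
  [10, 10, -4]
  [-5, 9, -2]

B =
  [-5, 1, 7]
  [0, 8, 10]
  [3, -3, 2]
A ⊗ B =
  [-4, -8, -3]
  [-1, -7, -2]
  [-10, -5, 0]

Apply the min-plus product entry-by-entry:
  C[0][0] = min over k of (A[0][0] + B[0][0] = 5 + -5 = 0, A[0][1] + B[1][0] = -4 + 0 = -4, A[0][2] + B[2][0] = -5 + 3 = -2) = -4 (attained at k = 1)
  C[0][1] = min over k of (A[0][0] + B[0][1] = 5 + 1 = 6, A[0][1] + B[1][1] = -4 + 8 = 4, A[0][2] + B[2][1] = -5 + -3 = -8) = -8 (attained at k = 2)
  C[0][2] = min over k of (A[0][0] + B[0][2] = 5 + 7 = 12, A[0][1] + B[1][2] = -4 + 10 = 6, A[0][2] + B[2][2] = -5 + 2 = -3) = -3 (attained at k = 2)
  C[1][0] = min over k of (A[1][0] + B[0][0] = 10 + -5 = 5, A[1][1] + B[1][0] = 10 + 0 = 10, A[1][2] + B[2][0] = -4 + 3 = -1) = -1 (attained at k = 2)
  C[1][1] = min over k of (A[1][0] + B[0][1] = 10 + 1 = 11, A[1][1] + B[1][1] = 10 + 8 = 18, A[1][2] + B[2][1] = -4 + -3 = -7) = -7 (attained at k = 2)
  C[1][2] = min over k of (A[1][0] + B[0][2] = 10 + 7 = 17, A[1][1] + B[1][2] = 10 + 10 = 20, A[1][2] + B[2][2] = -4 + 2 = -2) = -2 (attained at k = 2)
  C[2][0] = min over k of (A[2][0] + B[0][0] = -5 + -5 = -10, A[2][1] + B[1][0] = 9 + 0 = 9, A[2][2] + B[2][0] = -2 + 3 = 1) = -10 (attained at k = 0)
  C[2][1] = min over k of (A[2][0] + B[0][1] = -5 + 1 = -4, A[2][1] + B[1][1] = 9 + 8 = 17, A[2][2] + B[2][1] = -2 + -3 = -5) = -5 (attained at k = 2)
  C[2][2] = min over k of (A[2][0] + B[0][2] = -5 + 7 = 2, A[2][1] + B[1][2] = 9 + 10 = 19, A[2][2] + B[2][2] = -2 + 2 = 0) = 0 (attained at k = 2)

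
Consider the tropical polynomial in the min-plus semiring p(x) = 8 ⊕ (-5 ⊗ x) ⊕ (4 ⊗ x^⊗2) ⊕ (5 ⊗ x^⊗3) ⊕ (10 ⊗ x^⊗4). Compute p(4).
p(4) = -1

A tropical monomial a ⊗ x^⊗i evaluates to a + i · x. Evaluating each term at x = 4:
  Term 0 contributes 8 + 0 · 4 = 8
  Term 1 contributes -5 + 1 · 4 = -1
  Term 2 contributes 4 + 2 · 4 = 12
  Term 3 contributes 5 + 3 · 4 = 17
  Term 4 contributes 10 + 4 · 4 = 26
p(4) = ⊕ of these = min[8, -1, 12, 17, 26] = -1.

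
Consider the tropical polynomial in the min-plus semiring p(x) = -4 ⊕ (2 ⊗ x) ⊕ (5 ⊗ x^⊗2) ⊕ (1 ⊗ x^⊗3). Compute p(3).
p(3) = -4

A tropical monomial a ⊗ x^⊗i evaluates to a + i · x. Evaluating each term at x = 3:
  Term 0 contributes -4 + 0 · 3 = -4
  Term 1 contributes 2 + 1 · 3 = 5
  Term 2 contributes 5 + 2 · 3 = 11
  Term 3 contributes 1 + 3 · 3 = 10
p(3) = ⊕ of these = min[-4, 5, 11, 10] = -4.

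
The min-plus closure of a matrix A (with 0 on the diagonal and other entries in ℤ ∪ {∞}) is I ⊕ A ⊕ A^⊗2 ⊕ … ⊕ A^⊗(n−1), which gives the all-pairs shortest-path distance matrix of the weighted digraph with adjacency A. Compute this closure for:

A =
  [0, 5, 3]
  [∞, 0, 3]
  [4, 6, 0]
Closure =
  [0, 5, 3]
  [7, 0, 3]
  [4, 6, 0]

This is the Floyd-Warshall all-pairs shortest-path computation. For each intermediate vertex k = 0, 1, …, 2, update dist[i][j] ← min(dist[i][j], dist[i][k] + dist[k][j]). The final matrix gives, for each (i, j), the minimum total weight of any directed path from i to j (possibly empty when i = j).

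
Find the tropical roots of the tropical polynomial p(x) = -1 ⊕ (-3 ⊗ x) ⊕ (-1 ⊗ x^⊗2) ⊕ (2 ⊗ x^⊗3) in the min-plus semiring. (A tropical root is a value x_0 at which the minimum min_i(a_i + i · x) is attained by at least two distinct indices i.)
Roots: {-3, -2, 2}

Each tropical root is a break point of the lower envelope of the lines y = a_i + i · x (there are 4 lines, with slopes 0, 1, ..., 3). Only the lines that attain the minimum somewhere contribute to roots; other lines are dominated. Here the surviving (envelope) indices are i = 3, i = 2, i = 1, i = 0.
Intersections between consecutive envelope lines give the roots: for adjacent envelope indices i < j the intersection is x = (a_i − a_j) / (j − i). Reading off the sorted break points: {-3, -2, 2}.
Verification: at each break x_0, at least two indices attain the minimum of min_i(a_i + i · x_0).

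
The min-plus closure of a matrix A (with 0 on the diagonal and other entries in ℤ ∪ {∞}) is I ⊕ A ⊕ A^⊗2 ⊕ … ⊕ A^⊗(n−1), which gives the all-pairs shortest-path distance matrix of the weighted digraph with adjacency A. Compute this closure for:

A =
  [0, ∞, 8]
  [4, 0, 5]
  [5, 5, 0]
Closure =
  [0, 13, 8]
  [4, 0, 5]
  [5, 5, 0]

This is the Floyd-Warshall all-pairs shortest-path computation. For each intermediate vertex k = 0, 1, …, 2, update dist[i][j] ← min(dist[i][j], dist[i][k] + dist[k][j]). The final matrix gives, for each (i, j), the minimum total weight of any directed path from i to j (possibly empty when i = j).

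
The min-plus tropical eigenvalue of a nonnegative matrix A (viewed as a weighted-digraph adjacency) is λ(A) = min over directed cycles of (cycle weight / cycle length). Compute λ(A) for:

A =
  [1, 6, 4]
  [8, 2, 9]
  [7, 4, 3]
λ(A) = 1

Enumerate directed cycles and compute their means (weight / length). Sample:
  cycle 0 → 0: weight = 1, length = 1, mean = 1/1 ≈ 1.000
  cycle 1 → 1: weight = 2, length = 1, mean = 2/1 ≈ 2.000
  cycle 2 → 2: weight = 3, length = 1, mean = 3/1 ≈ 3.000
  cycle 0 → 1 → 0: weight = 14, length = 2, mean = 14/2 ≈ 7.000
  cycle 0 → 2 → 0: weight = 11, length = 2, mean = 11/2 ≈ 5.500
  cycle 1 → 0 → 1: weight = 14, length = 2, mean = 14/2 ≈ 7.000
Minimum mean = 1.000, attained e.g. along the cycle 0 → 0 with weight 1 and length 1. So λ(A) = 1/1 = 1.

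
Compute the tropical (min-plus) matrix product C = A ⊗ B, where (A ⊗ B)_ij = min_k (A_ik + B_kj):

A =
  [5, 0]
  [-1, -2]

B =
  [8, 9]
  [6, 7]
A ⊗ B =
  [6, 7]
  [4, 5]

Apply the min-plus product entry-by-entry:
  C[0][0] = min over k of (A[0][0] + B[0][0] = 5 + 8 = 13, A[0][1] + B[1][0] = 0 + 6 = 6) = 6 (attained at k = 1)
  C[0][1] = min over k of (A[0][0] + B[0][1] = 5 + 9 = 14, A[0][1] + B[1][1] = 0 + 7 = 7) = 7 (attained at k = 1)
  C[1][0] = min over k of (A[1][0] + B[0][0] = -1 + 8 = 7, A[1][1] + B[1][0] = -2 + 6 = 4) = 4 (attained at k = 1)
  C[1][1] = min over k of (A[1][0] + B[0][1] = -1 + 9 = 8, A[1][1] + B[1][1] = -2 + 7 = 5) = 5 (attained at k = 1)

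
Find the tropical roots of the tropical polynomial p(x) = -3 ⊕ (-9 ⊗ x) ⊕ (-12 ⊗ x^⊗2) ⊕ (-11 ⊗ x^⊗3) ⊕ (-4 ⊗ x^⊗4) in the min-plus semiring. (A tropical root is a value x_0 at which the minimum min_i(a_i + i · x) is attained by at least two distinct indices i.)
Roots: {-7, -1, 3, 6}

Each tropical root is a break point of the lower envelope of the lines y = a_i + i · x (there are 5 lines, with slopes 0, 1, ..., 4). Only the lines that attain the minimum somewhere contribute to roots; other lines are dominated. Here the surviving (envelope) indices are i = 4, i = 3, i = 2, i = 1, i = 0.
Intersections between consecutive envelope lines give the roots: for adjacent envelope indices i < j the intersection is x = (a_i − a_j) / (j − i). Reading off the sorted break points: {-7, -1, 3, 6}.
Verification: at each break x_0, at least two indices attain the minimum of min_i(a_i + i · x_0).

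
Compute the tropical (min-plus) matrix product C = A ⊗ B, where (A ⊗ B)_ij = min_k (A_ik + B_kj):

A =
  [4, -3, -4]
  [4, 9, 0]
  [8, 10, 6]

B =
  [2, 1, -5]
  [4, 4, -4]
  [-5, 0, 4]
A ⊗ B =
  [-9, -4, -7]
  [-5, 0, -1]
  [1, 6, 3]

Apply the min-plus product entry-by-entry:
  C[0][0] = min over k of (A[0][0] + B[0][0] = 4 + 2 = 6, A[0][1] + B[1][0] = -3 + 4 = 1, A[0][2] + B[2][0] = -4 + -5 = -9) = -9 (attained at k = 2)
  C[0][1] = min over k of (A[0][0] + B[0][1] = 4 + 1 = 5, A[0][1] + B[1][1] = -3 + 4 = 1, A[0][2] + B[2][1] = -4 + 0 = -4) = -4 (attained at k = 2)
  C[0][2] = min over k of (A[0][0] + B[0][2] = 4 + -5 = -1, A[0][1] + B[1][2] = -3 + -4 = -7, A[0][2] + B[2][2] = -4 + 4 = 0) = -7 (attained at k = 1)
  C[1][0] = min over k of (A[1][0] + B[0][0] = 4 + 2 = 6, A[1][1] + B[1][0] = 9 + 4 = 13, A[1][2] + B[2][0] = 0 + -5 = -5) = -5 (attained at k = 2)
  C[1][1] = min over k of (A[1][0] + B[0][1] = 4 + 1 = 5, A[1][1] + B[1][1] = 9 + 4 = 13, A[1][2] + B[2][1] = 0 + 0 = 0) = 0 (attained at k = 2)
  C[1][2] = min over k of (A[1][0] + B[0][2] = 4 + -5 = -1, A[1][1] + B[1][2] = 9 + -4 = 5, A[1][2] + B[2][2] = 0 + 4 = 4) = -1 (attained at k = 0)
  C[2][0] = min over k of (A[2][0] + B[0][0] = 8 + 2 = 10, A[2][1] + B[1][0] = 10 + 4 = 14, A[2][2] + B[2][0] = 6 + -5 = 1) = 1 (attained at k = 2)
  C[2][1] = min over k of (A[2][0] + B[0][1] = 8 + 1 = 9, A[2][1] + B[1][1] = 10 + 4 = 14, A[2][2] + B[2][1] = 6 + 0 = 6) = 6 (attained at k = 2)
  C[2][2] = min over k of (A[2][0] + B[0][2] = 8 + -5 = 3, A[2][1] + B[1][2] = 10 + -4 = 6, A[2][2] + B[2][2] = 6 + 4 = 10) = 3 (attained at k = 0)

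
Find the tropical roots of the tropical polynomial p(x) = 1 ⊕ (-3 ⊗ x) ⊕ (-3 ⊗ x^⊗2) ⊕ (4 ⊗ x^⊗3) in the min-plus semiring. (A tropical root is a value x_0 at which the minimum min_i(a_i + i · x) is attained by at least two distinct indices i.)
Roots: {-7, 0, 4}

Each tropical root is a break point of the lower envelope of the lines y = a_i + i · x (there are 4 lines, with slopes 0, 1, ..., 3). Only the lines that attain the minimum somewhere contribute to roots; other lines are dominated. Here the surviving (envelope) indices are i = 3, i = 2, i = 1, i = 0.
Intersections between consecutive envelope lines give the roots: for adjacent envelope indices i < j the intersection is x = (a_i − a_j) / (j − i). Reading off the sorted break points: {-7, 0, 4}.
Verification: at each break x_0, at least two indices attain the minimum of min_i(a_i + i · x_0).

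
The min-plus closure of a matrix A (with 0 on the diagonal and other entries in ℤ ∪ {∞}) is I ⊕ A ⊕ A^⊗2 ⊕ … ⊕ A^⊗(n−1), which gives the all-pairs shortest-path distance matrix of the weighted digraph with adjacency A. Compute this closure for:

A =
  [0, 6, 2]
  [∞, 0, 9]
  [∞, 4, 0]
Closure =
  [0, 6, 2]
  [∞, 0, 9]
  [∞, 4, 0]

This is the Floyd-Warshall all-pairs shortest-path computation. For each intermediate vertex k = 0, 1, …, 2, update dist[i][j] ← min(dist[i][j], dist[i][k] + dist[k][j]). The final matrix gives, for each (i, j), the minimum total weight of any directed path from i to j (possibly empty when i = j).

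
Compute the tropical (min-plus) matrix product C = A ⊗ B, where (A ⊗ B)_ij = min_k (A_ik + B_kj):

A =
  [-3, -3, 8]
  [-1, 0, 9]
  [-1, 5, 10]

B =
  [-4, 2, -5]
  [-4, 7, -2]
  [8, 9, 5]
A ⊗ B =
  [-7, -1, -8]
  [-5, 1, -6]
  [-5, 1, -6]

Apply the min-plus product entry-by-entry:
  C[0][0] = min over k of (A[0][0] + B[0][0] = -3 + -4 = -7, A[0][1] + B[1][0] = -3 + -4 = -7, A[0][2] + B[2][0] = 8 + 8 = 16) = -7 (attained at k = 0)
  C[0][1] = min over k of (A[0][0] + B[0][1] = -3 + 2 = -1, A[0][1] + B[1][1] = -3 + 7 = 4, A[0][2] + B[2][1] = 8 + 9 = 17) = -1 (attained at k = 0)
  C[0][2] = min over k of (A[0][0] + B[0][2] = -3 + -5 = -8, A[0][1] + B[1][2] = -3 + -2 = -5, A[0][2] + B[2][2] = 8 + 5 = 13) = -8 (attained at k = 0)
  C[1][0] = min over k of (A[1][0] + B[0][0] = -1 + -4 = -5, A[1][1] + B[1][0] = 0 + -4 = -4, A[1][2] + B[2][0] = 9 + 8 = 17) = -5 (attained at k = 0)
  C[1][1] = min over k of (A[1][0] + B[0][1] = -1 + 2 = 1, A[1][1] + B[1][1] = 0 + 7 = 7, A[1][2] + B[2][1] = 9 + 9 = 18) = 1 (attained at k = 0)
  C[1][2] = min over k of (A[1][0] + B[0][2] = -1 + -5 = -6, A[1][1] + B[1][2] = 0 + -2 = -2, A[1][2] + B[2][2] = 9 + 5 = 14) = -6 (attained at k = 0)
  C[2][0] = min over k of (A[2][0] + B[0][0] = -1 + -4 = -5, A[2][1] + B[1][0] = 5 + -4 = 1, A[2][2] + B[2][0] = 10 + 8 = 18) = -5 (attained at k = 0)
  C[2][1] = min over k of (A[2][0] + B[0][1] = -1 + 2 = 1, A[2][1] + B[1][1] = 5 + 7 = 12, A[2][2] + B[2][1] = 10 + 9 = 19) = 1 (attained at k = 0)
  C[2][2] = min over k of (A[2][0] + B[0][2] = -1 + -5 = -6, A[2][1] + B[1][2] = 5 + -2 = 3, A[2][2] + B[2][2] = 10 + 5 = 15) = -6 (attained at k = 0)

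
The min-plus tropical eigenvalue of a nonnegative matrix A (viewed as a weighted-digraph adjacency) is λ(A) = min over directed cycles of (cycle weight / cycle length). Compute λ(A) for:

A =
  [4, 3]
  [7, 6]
λ(A) = 4

Enumerate directed cycles and compute their means (weight / length). Sample:
  cycle 0 → 0: weight = 4, length = 1, mean = 4/1 ≈ 4.000
  cycle 1 → 1: weight = 6, length = 1, mean = 6/1 ≈ 6.000
  cycle 0 → 1 → 0: weight = 10, length = 2, mean = 10/2 ≈ 5.000
  cycle 1 → 0 → 1: weight = 10, length = 2, mean = 10/2 ≈ 5.000
Minimum mean = 4.000, attained e.g. along the cycle 0 → 0 with weight 4 and length 1. So λ(A) = 4/1 = 4.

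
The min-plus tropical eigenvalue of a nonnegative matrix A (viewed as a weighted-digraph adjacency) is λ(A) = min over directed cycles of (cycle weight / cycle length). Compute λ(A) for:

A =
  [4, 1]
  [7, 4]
λ(A) = 4

Enumerate directed cycles and compute their means (weight / length). Sample:
  cycle 0 → 0: weight = 4, length = 1, mean = 4/1 ≈ 4.000
  cycle 1 → 1: weight = 4, length = 1, mean = 4/1 ≈ 4.000
  cycle 0 → 1 → 0: weight = 8, length = 2, mean = 8/2 ≈ 4.000
  cycle 1 → 0 → 1: weight = 8, length = 2, mean = 8/2 ≈ 4.000
Minimum mean = 4.000, attained e.g. along the cycle 0 → 0 with weight 4 and length 1. So λ(A) = 4/1 = 4.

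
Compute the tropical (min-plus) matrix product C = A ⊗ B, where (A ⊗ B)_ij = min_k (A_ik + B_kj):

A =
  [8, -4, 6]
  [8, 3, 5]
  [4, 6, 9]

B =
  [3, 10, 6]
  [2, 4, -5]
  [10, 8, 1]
A ⊗ B =
  [-2, 0, -9]
  [5, 7, -2]
  [7, 10, 1]

Apply the min-plus product entry-by-entry:
  C[0][0] = min over k of (A[0][0] + B[0][0] = 8 + 3 = 11, A[0][1] + B[1][0] = -4 + 2 = -2, A[0][2] + B[2][0] = 6 + 10 = 16) = -2 (attained at k = 1)
  C[0][1] = min over k of (A[0][0] + B[0][1] = 8 + 10 = 18, A[0][1] + B[1][1] = -4 + 4 = 0, A[0][2] + B[2][1] = 6 + 8 = 14) = 0 (attained at k = 1)
  C[0][2] = min over k of (A[0][0] + B[0][2] = 8 + 6 = 14, A[0][1] + B[1][2] = -4 + -5 = -9, A[0][2] + B[2][2] = 6 + 1 = 7) = -9 (attained at k = 1)
  C[1][0] = min over k of (A[1][0] + B[0][0] = 8 + 3 = 11, A[1][1] + B[1][0] = 3 + 2 = 5, A[1][2] + B[2][0] = 5 + 10 = 15) = 5 (attained at k = 1)
  C[1][1] = min over k of (A[1][0] + B[0][1] = 8 + 10 = 18, A[1][1] + B[1][1] = 3 + 4 = 7, A[1][2] + B[2][1] = 5 + 8 = 13) = 7 (attained at k = 1)
  C[1][2] = min over k of (A[1][0] + B[0][2] = 8 + 6 = 14, A[1][1] + B[1][2] = 3 + -5 = -2, A[1][2] + B[2][2] = 5 + 1 = 6) = -2 (attained at k = 1)
  C[2][0] = min over k of (A[2][0] + B[0][0] = 4 + 3 = 7, A[2][1] + B[1][0] = 6 + 2 = 8, A[2][2] + B[2][0] = 9 + 10 = 19) = 7 (attained at k = 0)
  C[2][1] = min over k of (A[2][0] + B[0][1] = 4 + 10 = 14, A[2][1] + B[1][1] = 6 + 4 = 10, A[2][2] + B[2][1] = 9 + 8 = 17) = 10 (attained at k = 1)
  C[2][2] = min over k of (A[2][0] + B[0][2] = 4 + 6 = 10, A[2][1] + B[1][2] = 6 + -5 = 1, A[2][2] + B[2][2] = 9 + 1 = 10) = 1 (attained at k = 1)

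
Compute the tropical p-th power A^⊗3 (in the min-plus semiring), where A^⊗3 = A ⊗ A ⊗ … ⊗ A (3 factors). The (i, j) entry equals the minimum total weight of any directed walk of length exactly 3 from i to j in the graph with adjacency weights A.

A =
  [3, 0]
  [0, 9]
A^⊗3 =
  [3, 0]
  [0, 3]

Each entry (A^⊗3)_ij equals the minimum over all length-3 walks i = v_0 → v_1 → … → v_3 = j of Σ_t A[v_t][v_{t+1}]. For example, for (i, j) = (0, 1) we minimise over 4 possible intermediate vertex sequences; the minimum is 0, attained along the walk 0 → 1 → 0 → 1.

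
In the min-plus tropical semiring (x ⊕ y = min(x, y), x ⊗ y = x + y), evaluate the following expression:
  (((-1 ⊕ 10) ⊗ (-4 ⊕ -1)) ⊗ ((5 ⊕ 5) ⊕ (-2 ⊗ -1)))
(((-1 ⊕ 10) ⊗ (-4 ⊕ -1)) ⊗ ((5 ⊕ 5) ⊕ (-2 ⊗ -1))) = -8

Expand innermost to outermost. Recall ⊕ takes the minimum of its arguments and ⊗ takes their sum. Working out the expression (((-1 ⊕ 10) ⊗ (-4 ⊕ -1)) ⊗ ((5 ⊕ 5) ⊕ (-2 ⊗ -1))) gives -8.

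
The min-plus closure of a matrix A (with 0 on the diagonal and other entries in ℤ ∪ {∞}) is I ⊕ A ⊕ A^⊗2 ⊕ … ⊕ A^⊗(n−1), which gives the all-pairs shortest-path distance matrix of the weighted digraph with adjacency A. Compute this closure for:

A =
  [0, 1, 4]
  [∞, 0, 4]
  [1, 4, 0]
Closure =
  [0, 1, 4]
  [5, 0, 4]
  [1, 2, 0]

This is the Floyd-Warshall all-pairs shortest-path computation. For each intermediate vertex k = 0, 1, …, 2, update dist[i][j] ← min(dist[i][j], dist[i][k] + dist[k][j]). The final matrix gives, for each (i, j), the minimum total weight of any directed path from i to j (possibly empty when i = j).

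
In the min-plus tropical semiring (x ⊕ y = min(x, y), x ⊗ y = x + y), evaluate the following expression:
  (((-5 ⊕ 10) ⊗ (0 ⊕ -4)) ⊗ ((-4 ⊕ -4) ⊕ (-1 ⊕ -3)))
(((-5 ⊕ 10) ⊗ (0 ⊕ -4)) ⊗ ((-4 ⊕ -4) ⊕ (-1 ⊕ -3))) = -13

Expand innermost to outermost. Recall ⊕ takes the minimum of its arguments and ⊗ takes their sum. Working out the expression (((-5 ⊕ 10) ⊗ (0 ⊕ -4)) ⊗ ((-4 ⊕ -4) ⊕ (-1 ⊕ -3))) gives -13.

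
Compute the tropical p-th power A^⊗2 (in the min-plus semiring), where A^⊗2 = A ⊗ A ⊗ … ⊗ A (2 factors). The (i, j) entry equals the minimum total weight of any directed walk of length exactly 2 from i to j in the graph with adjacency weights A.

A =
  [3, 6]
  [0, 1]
A^⊗2 =
  [6, 7]
  [1, 2]

Each entry (A^⊗2)_ij equals the minimum over all length-2 walks i = v_0 → v_1 → … → v_2 = j of Σ_t A[v_t][v_{t+1}]. For example, for (i, j) = (0, 1) we minimise over 2 possible intermediate vertex sequences; the minimum is 7, attained along the walk 0 → 1 → 1.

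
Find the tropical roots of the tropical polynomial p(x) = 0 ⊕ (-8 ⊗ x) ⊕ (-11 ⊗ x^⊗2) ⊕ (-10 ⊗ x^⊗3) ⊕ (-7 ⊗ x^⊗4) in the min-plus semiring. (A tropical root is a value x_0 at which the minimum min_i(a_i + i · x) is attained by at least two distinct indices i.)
Roots: {-3, -1, 3, 8}

Each tropical root is a break point of the lower envelope of the lines y = a_i + i · x (there are 5 lines, with slopes 0, 1, ..., 4). Only the lines that attain the minimum somewhere contribute to roots; other lines are dominated. Here the surviving (envelope) indices are i = 4, i = 3, i = 2, i = 1, i = 0.
Intersections between consecutive envelope lines give the roots: for adjacent envelope indices i < j the intersection is x = (a_i − a_j) / (j − i). Reading off the sorted break points: {-3, -1, 3, 8}.
Verification: at each break x_0, at least two indices attain the minimum of min_i(a_i + i · x_0).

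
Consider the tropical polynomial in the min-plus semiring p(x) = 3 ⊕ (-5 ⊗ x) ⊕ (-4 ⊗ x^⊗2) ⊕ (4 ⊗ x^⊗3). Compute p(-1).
p(-1) = -6

A tropical monomial a ⊗ x^⊗i evaluates to a + i · x. Evaluating each term at x = -1:
  Term 0 contributes 3 + 0 · -1 = 3
  Term 1 contributes -5 + 1 · -1 = -6
  Term 2 contributes -4 + 2 · -1 = -6
  Term 3 contributes 4 + 3 · -1 = 1
p(-1) = ⊕ of these = min[3, -6, -6, 1] = -6.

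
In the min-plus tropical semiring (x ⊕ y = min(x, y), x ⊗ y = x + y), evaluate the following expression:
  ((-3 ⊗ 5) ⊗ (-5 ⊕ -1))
((-3 ⊗ 5) ⊗ (-5 ⊕ -1)) = -3

Expand innermost to outermost. Recall ⊕ takes the minimum of its arguments and ⊗ takes their sum. Working out the expression ((-3 ⊗ 5) ⊗ (-5 ⊕ -1)) gives -3.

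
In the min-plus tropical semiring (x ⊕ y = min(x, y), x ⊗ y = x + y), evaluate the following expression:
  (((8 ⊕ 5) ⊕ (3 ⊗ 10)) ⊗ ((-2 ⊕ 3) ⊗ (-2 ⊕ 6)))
(((8 ⊕ 5) ⊕ (3 ⊗ 10)) ⊗ ((-2 ⊕ 3) ⊗ (-2 ⊕ 6))) = 1

Expand innermost to outermost. Recall ⊕ takes the minimum of its arguments and ⊗ takes their sum. Working out the expression (((8 ⊕ 5) ⊕ (3 ⊗ 10)) ⊗ ((-2 ⊕ 3) ⊗ (-2 ⊕ 6))) gives 1.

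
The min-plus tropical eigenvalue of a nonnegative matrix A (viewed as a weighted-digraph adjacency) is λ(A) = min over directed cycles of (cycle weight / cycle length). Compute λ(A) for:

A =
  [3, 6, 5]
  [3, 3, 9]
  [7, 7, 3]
λ(A) = 3

Enumerate directed cycles and compute their means (weight / length). Sample:
  cycle 0 → 0: weight = 3, length = 1, mean = 3/1 ≈ 3.000
  cycle 1 → 1: weight = 3, length = 1, mean = 3/1 ≈ 3.000
  cycle 2 → 2: weight = 3, length = 1, mean = 3/1 ≈ 3.000
  cycle 0 → 1 → 0: weight = 9, length = 2, mean = 9/2 ≈ 4.500
  cycle 0 → 2 → 0: weight = 12, length = 2, mean = 12/2 ≈ 6.000
  cycle 1 → 0 → 1: weight = 9, length = 2, mean = 9/2 ≈ 4.500
Minimum mean = 3.000, attained e.g. along the cycle 0 → 0 with weight 3 and length 1. So λ(A) = 3/1 = 3.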